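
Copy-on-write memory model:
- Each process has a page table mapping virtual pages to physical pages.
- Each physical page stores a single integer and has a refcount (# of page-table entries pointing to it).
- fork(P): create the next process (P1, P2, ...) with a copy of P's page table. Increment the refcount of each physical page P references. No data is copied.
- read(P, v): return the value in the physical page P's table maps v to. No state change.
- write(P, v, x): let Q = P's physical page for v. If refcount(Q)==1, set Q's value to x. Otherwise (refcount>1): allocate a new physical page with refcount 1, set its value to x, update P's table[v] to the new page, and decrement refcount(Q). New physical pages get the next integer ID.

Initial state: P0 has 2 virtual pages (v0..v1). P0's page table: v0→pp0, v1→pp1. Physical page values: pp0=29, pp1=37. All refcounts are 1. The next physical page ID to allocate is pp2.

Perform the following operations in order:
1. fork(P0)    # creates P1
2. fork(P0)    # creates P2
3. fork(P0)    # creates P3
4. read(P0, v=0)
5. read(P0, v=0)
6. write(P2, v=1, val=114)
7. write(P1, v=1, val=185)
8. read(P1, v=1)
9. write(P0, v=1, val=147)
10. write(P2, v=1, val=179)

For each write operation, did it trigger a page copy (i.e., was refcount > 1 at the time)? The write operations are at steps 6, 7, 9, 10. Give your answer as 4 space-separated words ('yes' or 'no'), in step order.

Op 1: fork(P0) -> P1. 2 ppages; refcounts: pp0:2 pp1:2
Op 2: fork(P0) -> P2. 2 ppages; refcounts: pp0:3 pp1:3
Op 3: fork(P0) -> P3. 2 ppages; refcounts: pp0:4 pp1:4
Op 4: read(P0, v0) -> 29. No state change.
Op 5: read(P0, v0) -> 29. No state change.
Op 6: write(P2, v1, 114). refcount(pp1)=4>1 -> COPY to pp2. 3 ppages; refcounts: pp0:4 pp1:3 pp2:1
Op 7: write(P1, v1, 185). refcount(pp1)=3>1 -> COPY to pp3. 4 ppages; refcounts: pp0:4 pp1:2 pp2:1 pp3:1
Op 8: read(P1, v1) -> 185. No state change.
Op 9: write(P0, v1, 147). refcount(pp1)=2>1 -> COPY to pp4. 5 ppages; refcounts: pp0:4 pp1:1 pp2:1 pp3:1 pp4:1
Op 10: write(P2, v1, 179). refcount(pp2)=1 -> write in place. 5 ppages; refcounts: pp0:4 pp1:1 pp2:1 pp3:1 pp4:1

yes yes yes no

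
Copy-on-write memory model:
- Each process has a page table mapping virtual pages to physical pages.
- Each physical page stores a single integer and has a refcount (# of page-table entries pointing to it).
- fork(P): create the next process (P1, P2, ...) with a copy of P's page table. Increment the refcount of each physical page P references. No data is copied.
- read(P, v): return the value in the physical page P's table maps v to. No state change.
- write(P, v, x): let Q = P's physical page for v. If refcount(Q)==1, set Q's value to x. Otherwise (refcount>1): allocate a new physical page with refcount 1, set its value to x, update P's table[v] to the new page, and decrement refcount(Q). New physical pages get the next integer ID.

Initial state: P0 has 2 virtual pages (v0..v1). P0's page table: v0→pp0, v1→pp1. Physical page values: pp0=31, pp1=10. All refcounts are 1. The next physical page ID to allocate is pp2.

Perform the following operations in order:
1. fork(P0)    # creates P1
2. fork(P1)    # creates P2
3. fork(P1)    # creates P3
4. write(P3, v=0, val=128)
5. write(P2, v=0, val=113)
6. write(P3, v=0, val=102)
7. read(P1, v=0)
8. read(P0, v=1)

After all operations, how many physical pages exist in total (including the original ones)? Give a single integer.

Op 1: fork(P0) -> P1. 2 ppages; refcounts: pp0:2 pp1:2
Op 2: fork(P1) -> P2. 2 ppages; refcounts: pp0:3 pp1:3
Op 3: fork(P1) -> P3. 2 ppages; refcounts: pp0:4 pp1:4
Op 4: write(P3, v0, 128). refcount(pp0)=4>1 -> COPY to pp2. 3 ppages; refcounts: pp0:3 pp1:4 pp2:1
Op 5: write(P2, v0, 113). refcount(pp0)=3>1 -> COPY to pp3. 4 ppages; refcounts: pp0:2 pp1:4 pp2:1 pp3:1
Op 6: write(P3, v0, 102). refcount(pp2)=1 -> write in place. 4 ppages; refcounts: pp0:2 pp1:4 pp2:1 pp3:1
Op 7: read(P1, v0) -> 31. No state change.
Op 8: read(P0, v1) -> 10. No state change.

Answer: 4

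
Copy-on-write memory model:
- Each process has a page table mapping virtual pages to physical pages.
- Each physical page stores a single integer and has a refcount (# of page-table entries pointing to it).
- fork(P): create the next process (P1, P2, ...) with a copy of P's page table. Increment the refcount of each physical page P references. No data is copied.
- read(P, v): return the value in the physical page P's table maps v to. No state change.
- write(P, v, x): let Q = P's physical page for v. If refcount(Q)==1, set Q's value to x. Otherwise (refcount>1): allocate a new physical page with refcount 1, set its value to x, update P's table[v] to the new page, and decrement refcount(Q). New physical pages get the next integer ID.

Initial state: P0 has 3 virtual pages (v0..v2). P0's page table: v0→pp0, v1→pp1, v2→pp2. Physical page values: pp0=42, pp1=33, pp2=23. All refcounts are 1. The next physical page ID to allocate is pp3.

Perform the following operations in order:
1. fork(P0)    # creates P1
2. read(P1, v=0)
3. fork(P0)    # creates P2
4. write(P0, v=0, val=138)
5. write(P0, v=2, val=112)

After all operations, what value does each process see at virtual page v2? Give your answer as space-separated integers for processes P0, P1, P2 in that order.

Answer: 112 23 23

Derivation:
Op 1: fork(P0) -> P1. 3 ppages; refcounts: pp0:2 pp1:2 pp2:2
Op 2: read(P1, v0) -> 42. No state change.
Op 3: fork(P0) -> P2. 3 ppages; refcounts: pp0:3 pp1:3 pp2:3
Op 4: write(P0, v0, 138). refcount(pp0)=3>1 -> COPY to pp3. 4 ppages; refcounts: pp0:2 pp1:3 pp2:3 pp3:1
Op 5: write(P0, v2, 112). refcount(pp2)=3>1 -> COPY to pp4. 5 ppages; refcounts: pp0:2 pp1:3 pp2:2 pp3:1 pp4:1
P0: v2 -> pp4 = 112
P1: v2 -> pp2 = 23
P2: v2 -> pp2 = 23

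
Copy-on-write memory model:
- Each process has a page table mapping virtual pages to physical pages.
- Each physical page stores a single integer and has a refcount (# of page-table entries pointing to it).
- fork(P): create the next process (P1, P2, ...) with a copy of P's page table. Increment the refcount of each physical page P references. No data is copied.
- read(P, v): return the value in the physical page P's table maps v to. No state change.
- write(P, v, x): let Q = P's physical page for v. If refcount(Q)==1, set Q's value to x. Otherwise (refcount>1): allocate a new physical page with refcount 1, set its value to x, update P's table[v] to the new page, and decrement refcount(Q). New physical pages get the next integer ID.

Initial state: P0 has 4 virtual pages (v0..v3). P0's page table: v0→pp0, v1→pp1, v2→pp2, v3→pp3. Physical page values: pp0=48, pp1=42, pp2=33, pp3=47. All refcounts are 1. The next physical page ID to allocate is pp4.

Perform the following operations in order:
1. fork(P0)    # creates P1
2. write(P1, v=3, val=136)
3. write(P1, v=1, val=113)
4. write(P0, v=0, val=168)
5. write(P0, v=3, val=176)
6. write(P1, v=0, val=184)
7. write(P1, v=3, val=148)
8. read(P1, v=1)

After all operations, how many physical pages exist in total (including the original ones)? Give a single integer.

Op 1: fork(P0) -> P1. 4 ppages; refcounts: pp0:2 pp1:2 pp2:2 pp3:2
Op 2: write(P1, v3, 136). refcount(pp3)=2>1 -> COPY to pp4. 5 ppages; refcounts: pp0:2 pp1:2 pp2:2 pp3:1 pp4:1
Op 3: write(P1, v1, 113). refcount(pp1)=2>1 -> COPY to pp5. 6 ppages; refcounts: pp0:2 pp1:1 pp2:2 pp3:1 pp4:1 pp5:1
Op 4: write(P0, v0, 168). refcount(pp0)=2>1 -> COPY to pp6. 7 ppages; refcounts: pp0:1 pp1:1 pp2:2 pp3:1 pp4:1 pp5:1 pp6:1
Op 5: write(P0, v3, 176). refcount(pp3)=1 -> write in place. 7 ppages; refcounts: pp0:1 pp1:1 pp2:2 pp3:1 pp4:1 pp5:1 pp6:1
Op 6: write(P1, v0, 184). refcount(pp0)=1 -> write in place. 7 ppages; refcounts: pp0:1 pp1:1 pp2:2 pp3:1 pp4:1 pp5:1 pp6:1
Op 7: write(P1, v3, 148). refcount(pp4)=1 -> write in place. 7 ppages; refcounts: pp0:1 pp1:1 pp2:2 pp3:1 pp4:1 pp5:1 pp6:1
Op 8: read(P1, v1) -> 113. No state change.

Answer: 7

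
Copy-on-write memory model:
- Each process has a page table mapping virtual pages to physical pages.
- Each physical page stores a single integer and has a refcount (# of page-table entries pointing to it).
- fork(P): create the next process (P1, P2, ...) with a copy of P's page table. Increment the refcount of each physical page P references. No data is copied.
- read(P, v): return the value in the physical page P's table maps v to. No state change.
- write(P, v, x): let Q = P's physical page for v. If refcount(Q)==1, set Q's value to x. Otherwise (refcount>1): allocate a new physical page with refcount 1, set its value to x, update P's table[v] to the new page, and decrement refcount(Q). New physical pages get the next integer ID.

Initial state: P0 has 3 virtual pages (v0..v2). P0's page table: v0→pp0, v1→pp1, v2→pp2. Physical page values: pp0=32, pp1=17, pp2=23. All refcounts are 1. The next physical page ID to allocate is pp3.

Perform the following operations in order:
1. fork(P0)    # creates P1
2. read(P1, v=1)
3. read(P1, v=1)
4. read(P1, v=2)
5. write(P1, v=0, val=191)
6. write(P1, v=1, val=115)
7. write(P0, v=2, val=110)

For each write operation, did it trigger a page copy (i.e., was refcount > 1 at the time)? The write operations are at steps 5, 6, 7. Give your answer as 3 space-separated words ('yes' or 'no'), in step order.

Op 1: fork(P0) -> P1. 3 ppages; refcounts: pp0:2 pp1:2 pp2:2
Op 2: read(P1, v1) -> 17. No state change.
Op 3: read(P1, v1) -> 17. No state change.
Op 4: read(P1, v2) -> 23. No state change.
Op 5: write(P1, v0, 191). refcount(pp0)=2>1 -> COPY to pp3. 4 ppages; refcounts: pp0:1 pp1:2 pp2:2 pp3:1
Op 6: write(P1, v1, 115). refcount(pp1)=2>1 -> COPY to pp4. 5 ppages; refcounts: pp0:1 pp1:1 pp2:2 pp3:1 pp4:1
Op 7: write(P0, v2, 110). refcount(pp2)=2>1 -> COPY to pp5. 6 ppages; refcounts: pp0:1 pp1:1 pp2:1 pp3:1 pp4:1 pp5:1

yes yes yes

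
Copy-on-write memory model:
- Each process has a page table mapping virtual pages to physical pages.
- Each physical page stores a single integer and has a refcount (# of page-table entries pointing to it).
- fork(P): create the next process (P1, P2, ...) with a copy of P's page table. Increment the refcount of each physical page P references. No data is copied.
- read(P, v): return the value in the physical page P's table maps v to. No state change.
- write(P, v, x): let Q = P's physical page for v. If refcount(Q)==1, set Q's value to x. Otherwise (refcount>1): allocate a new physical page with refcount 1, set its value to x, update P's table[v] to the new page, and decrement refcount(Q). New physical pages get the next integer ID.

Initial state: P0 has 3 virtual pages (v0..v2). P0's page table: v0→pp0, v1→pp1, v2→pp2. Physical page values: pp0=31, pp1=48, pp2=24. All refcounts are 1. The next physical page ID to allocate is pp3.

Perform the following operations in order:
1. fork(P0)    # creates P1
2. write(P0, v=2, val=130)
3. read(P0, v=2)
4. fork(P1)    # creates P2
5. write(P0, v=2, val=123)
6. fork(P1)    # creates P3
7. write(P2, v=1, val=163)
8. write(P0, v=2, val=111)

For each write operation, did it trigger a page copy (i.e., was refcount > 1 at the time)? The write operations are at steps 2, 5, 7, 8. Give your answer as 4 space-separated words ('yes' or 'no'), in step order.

Op 1: fork(P0) -> P1. 3 ppages; refcounts: pp0:2 pp1:2 pp2:2
Op 2: write(P0, v2, 130). refcount(pp2)=2>1 -> COPY to pp3. 4 ppages; refcounts: pp0:2 pp1:2 pp2:1 pp3:1
Op 3: read(P0, v2) -> 130. No state change.
Op 4: fork(P1) -> P2. 4 ppages; refcounts: pp0:3 pp1:3 pp2:2 pp3:1
Op 5: write(P0, v2, 123). refcount(pp3)=1 -> write in place. 4 ppages; refcounts: pp0:3 pp1:3 pp2:2 pp3:1
Op 6: fork(P1) -> P3. 4 ppages; refcounts: pp0:4 pp1:4 pp2:3 pp3:1
Op 7: write(P2, v1, 163). refcount(pp1)=4>1 -> COPY to pp4. 5 ppages; refcounts: pp0:4 pp1:3 pp2:3 pp3:1 pp4:1
Op 8: write(P0, v2, 111). refcount(pp3)=1 -> write in place. 5 ppages; refcounts: pp0:4 pp1:3 pp2:3 pp3:1 pp4:1

yes no yes no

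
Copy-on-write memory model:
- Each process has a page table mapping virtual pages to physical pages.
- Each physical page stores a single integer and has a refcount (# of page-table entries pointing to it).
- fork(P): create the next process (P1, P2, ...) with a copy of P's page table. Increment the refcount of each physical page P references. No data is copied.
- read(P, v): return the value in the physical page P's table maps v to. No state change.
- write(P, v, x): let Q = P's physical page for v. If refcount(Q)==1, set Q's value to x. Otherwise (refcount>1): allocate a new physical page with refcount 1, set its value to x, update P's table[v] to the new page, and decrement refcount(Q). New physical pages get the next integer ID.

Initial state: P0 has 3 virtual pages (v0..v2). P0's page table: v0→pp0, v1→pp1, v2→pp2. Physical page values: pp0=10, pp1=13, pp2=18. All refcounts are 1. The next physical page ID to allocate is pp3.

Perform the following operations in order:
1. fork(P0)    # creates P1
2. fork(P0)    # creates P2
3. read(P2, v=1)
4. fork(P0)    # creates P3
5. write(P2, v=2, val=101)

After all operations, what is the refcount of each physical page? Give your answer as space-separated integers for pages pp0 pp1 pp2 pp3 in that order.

Answer: 4 4 3 1

Derivation:
Op 1: fork(P0) -> P1. 3 ppages; refcounts: pp0:2 pp1:2 pp2:2
Op 2: fork(P0) -> P2. 3 ppages; refcounts: pp0:3 pp1:3 pp2:3
Op 3: read(P2, v1) -> 13. No state change.
Op 4: fork(P0) -> P3. 3 ppages; refcounts: pp0:4 pp1:4 pp2:4
Op 5: write(P2, v2, 101). refcount(pp2)=4>1 -> COPY to pp3. 4 ppages; refcounts: pp0:4 pp1:4 pp2:3 pp3:1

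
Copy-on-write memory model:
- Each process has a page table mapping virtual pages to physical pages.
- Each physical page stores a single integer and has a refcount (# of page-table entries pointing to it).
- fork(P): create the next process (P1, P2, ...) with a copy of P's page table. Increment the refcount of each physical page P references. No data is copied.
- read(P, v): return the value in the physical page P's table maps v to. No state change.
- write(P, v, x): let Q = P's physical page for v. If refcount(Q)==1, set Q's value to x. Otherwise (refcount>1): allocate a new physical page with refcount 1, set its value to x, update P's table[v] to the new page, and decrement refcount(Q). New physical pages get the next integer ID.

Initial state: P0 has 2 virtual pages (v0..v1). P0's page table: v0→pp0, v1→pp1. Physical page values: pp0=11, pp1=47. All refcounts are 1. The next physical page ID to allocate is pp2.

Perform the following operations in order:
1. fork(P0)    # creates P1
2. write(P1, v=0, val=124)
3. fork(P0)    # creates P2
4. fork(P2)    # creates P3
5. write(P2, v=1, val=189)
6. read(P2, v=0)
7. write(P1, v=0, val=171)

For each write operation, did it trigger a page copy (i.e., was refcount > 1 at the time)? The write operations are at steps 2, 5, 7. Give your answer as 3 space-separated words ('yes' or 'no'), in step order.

Op 1: fork(P0) -> P1. 2 ppages; refcounts: pp0:2 pp1:2
Op 2: write(P1, v0, 124). refcount(pp0)=2>1 -> COPY to pp2. 3 ppages; refcounts: pp0:1 pp1:2 pp2:1
Op 3: fork(P0) -> P2. 3 ppages; refcounts: pp0:2 pp1:3 pp2:1
Op 4: fork(P2) -> P3. 3 ppages; refcounts: pp0:3 pp1:4 pp2:1
Op 5: write(P2, v1, 189). refcount(pp1)=4>1 -> COPY to pp3. 4 ppages; refcounts: pp0:3 pp1:3 pp2:1 pp3:1
Op 6: read(P2, v0) -> 11. No state change.
Op 7: write(P1, v0, 171). refcount(pp2)=1 -> write in place. 4 ppages; refcounts: pp0:3 pp1:3 pp2:1 pp3:1

yes yes no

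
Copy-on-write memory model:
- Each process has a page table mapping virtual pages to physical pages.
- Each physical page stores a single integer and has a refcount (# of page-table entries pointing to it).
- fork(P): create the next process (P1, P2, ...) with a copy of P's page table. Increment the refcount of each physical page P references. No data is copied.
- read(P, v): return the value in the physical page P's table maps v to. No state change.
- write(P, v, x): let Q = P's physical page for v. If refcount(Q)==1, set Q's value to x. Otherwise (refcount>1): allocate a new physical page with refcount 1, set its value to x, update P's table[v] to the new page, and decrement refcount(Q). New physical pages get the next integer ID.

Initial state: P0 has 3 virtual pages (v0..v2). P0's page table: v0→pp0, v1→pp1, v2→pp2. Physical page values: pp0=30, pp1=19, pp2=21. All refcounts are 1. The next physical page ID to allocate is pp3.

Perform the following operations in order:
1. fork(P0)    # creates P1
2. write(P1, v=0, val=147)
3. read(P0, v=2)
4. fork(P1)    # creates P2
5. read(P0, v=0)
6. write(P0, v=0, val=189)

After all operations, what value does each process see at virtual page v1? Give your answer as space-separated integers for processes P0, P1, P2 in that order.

Op 1: fork(P0) -> P1. 3 ppages; refcounts: pp0:2 pp1:2 pp2:2
Op 2: write(P1, v0, 147). refcount(pp0)=2>1 -> COPY to pp3. 4 ppages; refcounts: pp0:1 pp1:2 pp2:2 pp3:1
Op 3: read(P0, v2) -> 21. No state change.
Op 4: fork(P1) -> P2. 4 ppages; refcounts: pp0:1 pp1:3 pp2:3 pp3:2
Op 5: read(P0, v0) -> 30. No state change.
Op 6: write(P0, v0, 189). refcount(pp0)=1 -> write in place. 4 ppages; refcounts: pp0:1 pp1:3 pp2:3 pp3:2
P0: v1 -> pp1 = 19
P1: v1 -> pp1 = 19
P2: v1 -> pp1 = 19

Answer: 19 19 19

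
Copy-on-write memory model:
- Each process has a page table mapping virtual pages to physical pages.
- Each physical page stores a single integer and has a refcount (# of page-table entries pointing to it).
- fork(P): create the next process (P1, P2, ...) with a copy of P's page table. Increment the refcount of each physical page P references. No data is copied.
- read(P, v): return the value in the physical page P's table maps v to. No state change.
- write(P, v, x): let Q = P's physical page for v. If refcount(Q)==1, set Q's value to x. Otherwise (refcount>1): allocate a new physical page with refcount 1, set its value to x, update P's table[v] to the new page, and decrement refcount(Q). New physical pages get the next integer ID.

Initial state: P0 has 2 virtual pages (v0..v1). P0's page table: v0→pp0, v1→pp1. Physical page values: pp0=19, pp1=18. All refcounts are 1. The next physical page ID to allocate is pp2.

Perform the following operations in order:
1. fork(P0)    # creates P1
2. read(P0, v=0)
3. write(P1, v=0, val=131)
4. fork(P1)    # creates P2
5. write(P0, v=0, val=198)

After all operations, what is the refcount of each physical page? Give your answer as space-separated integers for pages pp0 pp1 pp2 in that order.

Op 1: fork(P0) -> P1. 2 ppages; refcounts: pp0:2 pp1:2
Op 2: read(P0, v0) -> 19. No state change.
Op 3: write(P1, v0, 131). refcount(pp0)=2>1 -> COPY to pp2. 3 ppages; refcounts: pp0:1 pp1:2 pp2:1
Op 4: fork(P1) -> P2. 3 ppages; refcounts: pp0:1 pp1:3 pp2:2
Op 5: write(P0, v0, 198). refcount(pp0)=1 -> write in place. 3 ppages; refcounts: pp0:1 pp1:3 pp2:2

Answer: 1 3 2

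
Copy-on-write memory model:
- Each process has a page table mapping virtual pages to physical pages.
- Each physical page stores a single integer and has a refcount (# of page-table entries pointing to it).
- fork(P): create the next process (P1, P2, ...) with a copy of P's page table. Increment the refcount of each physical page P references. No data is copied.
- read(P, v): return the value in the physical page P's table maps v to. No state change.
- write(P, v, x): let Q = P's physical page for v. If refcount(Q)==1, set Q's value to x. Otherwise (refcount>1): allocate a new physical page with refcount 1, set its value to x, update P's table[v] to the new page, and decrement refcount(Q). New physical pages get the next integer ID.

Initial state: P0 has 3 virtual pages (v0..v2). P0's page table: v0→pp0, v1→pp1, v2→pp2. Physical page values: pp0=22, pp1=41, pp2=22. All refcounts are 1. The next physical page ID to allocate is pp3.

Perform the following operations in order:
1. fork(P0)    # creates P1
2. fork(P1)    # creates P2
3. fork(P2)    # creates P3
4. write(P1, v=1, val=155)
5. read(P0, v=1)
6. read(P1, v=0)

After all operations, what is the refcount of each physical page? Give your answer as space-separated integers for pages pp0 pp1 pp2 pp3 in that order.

Answer: 4 3 4 1

Derivation:
Op 1: fork(P0) -> P1. 3 ppages; refcounts: pp0:2 pp1:2 pp2:2
Op 2: fork(P1) -> P2. 3 ppages; refcounts: pp0:3 pp1:3 pp2:3
Op 3: fork(P2) -> P3. 3 ppages; refcounts: pp0:4 pp1:4 pp2:4
Op 4: write(P1, v1, 155). refcount(pp1)=4>1 -> COPY to pp3. 4 ppages; refcounts: pp0:4 pp1:3 pp2:4 pp3:1
Op 5: read(P0, v1) -> 41. No state change.
Op 6: read(P1, v0) -> 22. No state change.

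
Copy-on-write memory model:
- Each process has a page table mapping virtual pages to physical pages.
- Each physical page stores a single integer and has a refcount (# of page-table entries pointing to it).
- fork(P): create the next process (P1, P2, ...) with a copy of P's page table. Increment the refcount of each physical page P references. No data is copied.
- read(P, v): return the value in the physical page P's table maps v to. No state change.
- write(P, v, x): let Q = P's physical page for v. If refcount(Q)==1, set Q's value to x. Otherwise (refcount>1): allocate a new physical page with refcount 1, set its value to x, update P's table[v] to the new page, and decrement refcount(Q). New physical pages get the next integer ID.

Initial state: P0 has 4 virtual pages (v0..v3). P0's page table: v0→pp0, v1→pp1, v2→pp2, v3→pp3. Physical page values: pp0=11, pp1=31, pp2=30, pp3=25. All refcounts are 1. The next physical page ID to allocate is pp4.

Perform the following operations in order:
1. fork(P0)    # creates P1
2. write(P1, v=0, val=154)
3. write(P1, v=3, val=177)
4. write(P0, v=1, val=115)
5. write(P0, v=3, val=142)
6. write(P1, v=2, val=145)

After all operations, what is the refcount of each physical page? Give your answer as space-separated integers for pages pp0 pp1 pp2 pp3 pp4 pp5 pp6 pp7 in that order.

Answer: 1 1 1 1 1 1 1 1

Derivation:
Op 1: fork(P0) -> P1. 4 ppages; refcounts: pp0:2 pp1:2 pp2:2 pp3:2
Op 2: write(P1, v0, 154). refcount(pp0)=2>1 -> COPY to pp4. 5 ppages; refcounts: pp0:1 pp1:2 pp2:2 pp3:2 pp4:1
Op 3: write(P1, v3, 177). refcount(pp3)=2>1 -> COPY to pp5. 6 ppages; refcounts: pp0:1 pp1:2 pp2:2 pp3:1 pp4:1 pp5:1
Op 4: write(P0, v1, 115). refcount(pp1)=2>1 -> COPY to pp6. 7 ppages; refcounts: pp0:1 pp1:1 pp2:2 pp3:1 pp4:1 pp5:1 pp6:1
Op 5: write(P0, v3, 142). refcount(pp3)=1 -> write in place. 7 ppages; refcounts: pp0:1 pp1:1 pp2:2 pp3:1 pp4:1 pp5:1 pp6:1
Op 6: write(P1, v2, 145). refcount(pp2)=2>1 -> COPY to pp7. 8 ppages; refcounts: pp0:1 pp1:1 pp2:1 pp3:1 pp4:1 pp5:1 pp6:1 pp7:1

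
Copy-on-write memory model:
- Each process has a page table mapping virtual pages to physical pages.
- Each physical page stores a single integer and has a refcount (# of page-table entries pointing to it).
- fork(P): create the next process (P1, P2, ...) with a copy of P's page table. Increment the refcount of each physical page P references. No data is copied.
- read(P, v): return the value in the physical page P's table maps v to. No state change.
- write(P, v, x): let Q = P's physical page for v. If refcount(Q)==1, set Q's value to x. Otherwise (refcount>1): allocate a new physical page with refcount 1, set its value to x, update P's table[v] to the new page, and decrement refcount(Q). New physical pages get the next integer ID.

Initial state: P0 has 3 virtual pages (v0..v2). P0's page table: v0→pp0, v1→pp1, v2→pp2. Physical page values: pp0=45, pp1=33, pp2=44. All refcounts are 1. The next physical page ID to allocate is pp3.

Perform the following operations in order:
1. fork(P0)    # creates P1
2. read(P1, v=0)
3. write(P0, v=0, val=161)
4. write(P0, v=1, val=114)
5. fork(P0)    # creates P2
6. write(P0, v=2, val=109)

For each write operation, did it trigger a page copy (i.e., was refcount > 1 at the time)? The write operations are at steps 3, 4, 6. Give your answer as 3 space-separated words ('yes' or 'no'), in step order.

Op 1: fork(P0) -> P1. 3 ppages; refcounts: pp0:2 pp1:2 pp2:2
Op 2: read(P1, v0) -> 45. No state change.
Op 3: write(P0, v0, 161). refcount(pp0)=2>1 -> COPY to pp3. 4 ppages; refcounts: pp0:1 pp1:2 pp2:2 pp3:1
Op 4: write(P0, v1, 114). refcount(pp1)=2>1 -> COPY to pp4. 5 ppages; refcounts: pp0:1 pp1:1 pp2:2 pp3:1 pp4:1
Op 5: fork(P0) -> P2. 5 ppages; refcounts: pp0:1 pp1:1 pp2:3 pp3:2 pp4:2
Op 6: write(P0, v2, 109). refcount(pp2)=3>1 -> COPY to pp5. 6 ppages; refcounts: pp0:1 pp1:1 pp2:2 pp3:2 pp4:2 pp5:1

yes yes yes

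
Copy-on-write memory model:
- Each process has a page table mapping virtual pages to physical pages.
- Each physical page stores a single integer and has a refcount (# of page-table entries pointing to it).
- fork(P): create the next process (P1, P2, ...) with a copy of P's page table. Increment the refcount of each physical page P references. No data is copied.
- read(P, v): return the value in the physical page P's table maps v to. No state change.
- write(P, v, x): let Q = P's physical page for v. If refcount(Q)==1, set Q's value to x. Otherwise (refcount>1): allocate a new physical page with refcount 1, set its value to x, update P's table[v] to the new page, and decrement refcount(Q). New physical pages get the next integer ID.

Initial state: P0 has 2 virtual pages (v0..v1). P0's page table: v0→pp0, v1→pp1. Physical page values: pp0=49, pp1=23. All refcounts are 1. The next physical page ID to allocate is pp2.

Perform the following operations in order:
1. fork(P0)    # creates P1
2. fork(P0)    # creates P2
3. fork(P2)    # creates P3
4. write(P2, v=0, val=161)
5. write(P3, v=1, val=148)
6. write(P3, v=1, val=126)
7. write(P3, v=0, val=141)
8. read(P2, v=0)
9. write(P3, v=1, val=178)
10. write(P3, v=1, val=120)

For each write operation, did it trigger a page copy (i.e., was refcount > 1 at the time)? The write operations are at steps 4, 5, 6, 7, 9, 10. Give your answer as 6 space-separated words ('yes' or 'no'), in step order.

Op 1: fork(P0) -> P1. 2 ppages; refcounts: pp0:2 pp1:2
Op 2: fork(P0) -> P2. 2 ppages; refcounts: pp0:3 pp1:3
Op 3: fork(P2) -> P3. 2 ppages; refcounts: pp0:4 pp1:4
Op 4: write(P2, v0, 161). refcount(pp0)=4>1 -> COPY to pp2. 3 ppages; refcounts: pp0:3 pp1:4 pp2:1
Op 5: write(P3, v1, 148). refcount(pp1)=4>1 -> COPY to pp3. 4 ppages; refcounts: pp0:3 pp1:3 pp2:1 pp3:1
Op 6: write(P3, v1, 126). refcount(pp3)=1 -> write in place. 4 ppages; refcounts: pp0:3 pp1:3 pp2:1 pp3:1
Op 7: write(P3, v0, 141). refcount(pp0)=3>1 -> COPY to pp4. 5 ppages; refcounts: pp0:2 pp1:3 pp2:1 pp3:1 pp4:1
Op 8: read(P2, v0) -> 161. No state change.
Op 9: write(P3, v1, 178). refcount(pp3)=1 -> write in place. 5 ppages; refcounts: pp0:2 pp1:3 pp2:1 pp3:1 pp4:1
Op 10: write(P3, v1, 120). refcount(pp3)=1 -> write in place. 5 ppages; refcounts: pp0:2 pp1:3 pp2:1 pp3:1 pp4:1

yes yes no yes no no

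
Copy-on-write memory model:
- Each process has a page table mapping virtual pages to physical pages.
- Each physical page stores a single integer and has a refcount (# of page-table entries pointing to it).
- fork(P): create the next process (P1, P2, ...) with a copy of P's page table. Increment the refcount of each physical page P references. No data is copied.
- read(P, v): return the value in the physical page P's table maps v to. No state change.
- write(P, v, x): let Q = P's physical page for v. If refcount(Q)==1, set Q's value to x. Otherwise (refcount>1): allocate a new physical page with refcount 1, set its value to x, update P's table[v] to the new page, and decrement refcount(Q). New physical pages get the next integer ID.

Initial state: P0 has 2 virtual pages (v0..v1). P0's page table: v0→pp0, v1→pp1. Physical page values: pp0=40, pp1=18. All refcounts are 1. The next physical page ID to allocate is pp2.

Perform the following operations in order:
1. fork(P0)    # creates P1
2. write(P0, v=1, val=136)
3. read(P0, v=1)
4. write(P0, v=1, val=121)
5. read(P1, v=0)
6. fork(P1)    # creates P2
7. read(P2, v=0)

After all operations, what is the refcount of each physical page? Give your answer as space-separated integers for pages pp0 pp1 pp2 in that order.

Answer: 3 2 1

Derivation:
Op 1: fork(P0) -> P1. 2 ppages; refcounts: pp0:2 pp1:2
Op 2: write(P0, v1, 136). refcount(pp1)=2>1 -> COPY to pp2. 3 ppages; refcounts: pp0:2 pp1:1 pp2:1
Op 3: read(P0, v1) -> 136. No state change.
Op 4: write(P0, v1, 121). refcount(pp2)=1 -> write in place. 3 ppages; refcounts: pp0:2 pp1:1 pp2:1
Op 5: read(P1, v0) -> 40. No state change.
Op 6: fork(P1) -> P2. 3 ppages; refcounts: pp0:3 pp1:2 pp2:1
Op 7: read(P2, v0) -> 40. No state change.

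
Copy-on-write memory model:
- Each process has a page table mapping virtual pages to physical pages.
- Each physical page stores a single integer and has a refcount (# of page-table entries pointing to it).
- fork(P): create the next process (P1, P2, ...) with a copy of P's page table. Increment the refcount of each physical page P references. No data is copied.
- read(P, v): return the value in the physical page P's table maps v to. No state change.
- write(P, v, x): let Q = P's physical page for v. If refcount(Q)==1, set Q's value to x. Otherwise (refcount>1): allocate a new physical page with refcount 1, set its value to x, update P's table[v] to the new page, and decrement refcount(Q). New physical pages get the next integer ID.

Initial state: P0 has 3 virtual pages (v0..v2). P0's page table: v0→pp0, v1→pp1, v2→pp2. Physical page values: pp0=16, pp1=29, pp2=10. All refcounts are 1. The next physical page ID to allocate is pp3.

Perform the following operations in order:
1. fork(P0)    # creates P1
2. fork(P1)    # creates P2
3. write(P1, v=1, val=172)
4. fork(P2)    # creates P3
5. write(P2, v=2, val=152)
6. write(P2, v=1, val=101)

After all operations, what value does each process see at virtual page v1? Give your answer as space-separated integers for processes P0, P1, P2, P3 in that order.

Op 1: fork(P0) -> P1. 3 ppages; refcounts: pp0:2 pp1:2 pp2:2
Op 2: fork(P1) -> P2. 3 ppages; refcounts: pp0:3 pp1:3 pp2:3
Op 3: write(P1, v1, 172). refcount(pp1)=3>1 -> COPY to pp3. 4 ppages; refcounts: pp0:3 pp1:2 pp2:3 pp3:1
Op 4: fork(P2) -> P3. 4 ppages; refcounts: pp0:4 pp1:3 pp2:4 pp3:1
Op 5: write(P2, v2, 152). refcount(pp2)=4>1 -> COPY to pp4. 5 ppages; refcounts: pp0:4 pp1:3 pp2:3 pp3:1 pp4:1
Op 6: write(P2, v1, 101). refcount(pp1)=3>1 -> COPY to pp5. 6 ppages; refcounts: pp0:4 pp1:2 pp2:3 pp3:1 pp4:1 pp5:1
P0: v1 -> pp1 = 29
P1: v1 -> pp3 = 172
P2: v1 -> pp5 = 101
P3: v1 -> pp1 = 29

Answer: 29 172 101 29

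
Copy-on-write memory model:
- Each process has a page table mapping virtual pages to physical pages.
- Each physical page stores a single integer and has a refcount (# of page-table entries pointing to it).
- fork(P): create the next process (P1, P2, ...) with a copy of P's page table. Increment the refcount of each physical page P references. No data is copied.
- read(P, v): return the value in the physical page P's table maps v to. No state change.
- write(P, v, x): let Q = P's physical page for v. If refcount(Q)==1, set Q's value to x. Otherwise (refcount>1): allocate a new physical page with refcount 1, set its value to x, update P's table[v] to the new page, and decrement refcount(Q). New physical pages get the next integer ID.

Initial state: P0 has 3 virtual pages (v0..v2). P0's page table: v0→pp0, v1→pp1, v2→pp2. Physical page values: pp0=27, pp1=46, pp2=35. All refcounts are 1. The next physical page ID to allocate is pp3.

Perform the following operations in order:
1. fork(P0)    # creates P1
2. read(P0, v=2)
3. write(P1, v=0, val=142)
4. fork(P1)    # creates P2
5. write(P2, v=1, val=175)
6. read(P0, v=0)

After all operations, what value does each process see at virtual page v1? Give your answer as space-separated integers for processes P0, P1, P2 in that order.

Answer: 46 46 175

Derivation:
Op 1: fork(P0) -> P1. 3 ppages; refcounts: pp0:2 pp1:2 pp2:2
Op 2: read(P0, v2) -> 35. No state change.
Op 3: write(P1, v0, 142). refcount(pp0)=2>1 -> COPY to pp3. 4 ppages; refcounts: pp0:1 pp1:2 pp2:2 pp3:1
Op 4: fork(P1) -> P2. 4 ppages; refcounts: pp0:1 pp1:3 pp2:3 pp3:2
Op 5: write(P2, v1, 175). refcount(pp1)=3>1 -> COPY to pp4. 5 ppages; refcounts: pp0:1 pp1:2 pp2:3 pp3:2 pp4:1
Op 6: read(P0, v0) -> 27. No state change.
P0: v1 -> pp1 = 46
P1: v1 -> pp1 = 46
P2: v1 -> pp4 = 175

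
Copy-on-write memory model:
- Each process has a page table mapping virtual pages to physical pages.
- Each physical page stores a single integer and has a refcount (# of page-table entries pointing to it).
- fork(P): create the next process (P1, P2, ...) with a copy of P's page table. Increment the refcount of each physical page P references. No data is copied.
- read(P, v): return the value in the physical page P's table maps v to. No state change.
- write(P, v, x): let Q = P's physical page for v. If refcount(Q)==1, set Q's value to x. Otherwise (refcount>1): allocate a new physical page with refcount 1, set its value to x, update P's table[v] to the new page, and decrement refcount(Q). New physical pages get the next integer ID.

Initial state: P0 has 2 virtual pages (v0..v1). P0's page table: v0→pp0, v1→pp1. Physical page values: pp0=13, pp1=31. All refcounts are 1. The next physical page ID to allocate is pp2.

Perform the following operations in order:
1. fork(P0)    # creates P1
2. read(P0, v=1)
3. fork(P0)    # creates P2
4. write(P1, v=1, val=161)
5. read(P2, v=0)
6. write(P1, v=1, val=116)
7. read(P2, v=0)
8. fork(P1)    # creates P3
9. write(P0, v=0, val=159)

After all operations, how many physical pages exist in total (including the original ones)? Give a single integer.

Answer: 4

Derivation:
Op 1: fork(P0) -> P1. 2 ppages; refcounts: pp0:2 pp1:2
Op 2: read(P0, v1) -> 31. No state change.
Op 3: fork(P0) -> P2. 2 ppages; refcounts: pp0:3 pp1:3
Op 4: write(P1, v1, 161). refcount(pp1)=3>1 -> COPY to pp2. 3 ppages; refcounts: pp0:3 pp1:2 pp2:1
Op 5: read(P2, v0) -> 13. No state change.
Op 6: write(P1, v1, 116). refcount(pp2)=1 -> write in place. 3 ppages; refcounts: pp0:3 pp1:2 pp2:1
Op 7: read(P2, v0) -> 13. No state change.
Op 8: fork(P1) -> P3. 3 ppages; refcounts: pp0:4 pp1:2 pp2:2
Op 9: write(P0, v0, 159). refcount(pp0)=4>1 -> COPY to pp3. 4 ppages; refcounts: pp0:3 pp1:2 pp2:2 pp3:1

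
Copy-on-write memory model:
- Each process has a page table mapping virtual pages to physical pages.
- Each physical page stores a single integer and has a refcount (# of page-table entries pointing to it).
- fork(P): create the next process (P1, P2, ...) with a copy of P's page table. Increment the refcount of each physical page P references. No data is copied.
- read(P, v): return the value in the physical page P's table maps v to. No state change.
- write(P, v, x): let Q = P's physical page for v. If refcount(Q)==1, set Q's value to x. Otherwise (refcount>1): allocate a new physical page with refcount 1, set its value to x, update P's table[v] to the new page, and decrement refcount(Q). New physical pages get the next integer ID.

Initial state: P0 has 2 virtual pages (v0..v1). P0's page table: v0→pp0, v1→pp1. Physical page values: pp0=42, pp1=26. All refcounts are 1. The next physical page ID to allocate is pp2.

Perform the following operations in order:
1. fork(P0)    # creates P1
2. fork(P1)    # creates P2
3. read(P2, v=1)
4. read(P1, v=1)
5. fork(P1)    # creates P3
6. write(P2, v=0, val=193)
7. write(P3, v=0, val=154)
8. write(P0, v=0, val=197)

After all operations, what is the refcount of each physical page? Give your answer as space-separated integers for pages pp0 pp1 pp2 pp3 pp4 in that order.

Answer: 1 4 1 1 1

Derivation:
Op 1: fork(P0) -> P1. 2 ppages; refcounts: pp0:2 pp1:2
Op 2: fork(P1) -> P2. 2 ppages; refcounts: pp0:3 pp1:3
Op 3: read(P2, v1) -> 26. No state change.
Op 4: read(P1, v1) -> 26. No state change.
Op 5: fork(P1) -> P3. 2 ppages; refcounts: pp0:4 pp1:4
Op 6: write(P2, v0, 193). refcount(pp0)=4>1 -> COPY to pp2. 3 ppages; refcounts: pp0:3 pp1:4 pp2:1
Op 7: write(P3, v0, 154). refcount(pp0)=3>1 -> COPY to pp3. 4 ppages; refcounts: pp0:2 pp1:4 pp2:1 pp3:1
Op 8: write(P0, v0, 197). refcount(pp0)=2>1 -> COPY to pp4. 5 ppages; refcounts: pp0:1 pp1:4 pp2:1 pp3:1 pp4:1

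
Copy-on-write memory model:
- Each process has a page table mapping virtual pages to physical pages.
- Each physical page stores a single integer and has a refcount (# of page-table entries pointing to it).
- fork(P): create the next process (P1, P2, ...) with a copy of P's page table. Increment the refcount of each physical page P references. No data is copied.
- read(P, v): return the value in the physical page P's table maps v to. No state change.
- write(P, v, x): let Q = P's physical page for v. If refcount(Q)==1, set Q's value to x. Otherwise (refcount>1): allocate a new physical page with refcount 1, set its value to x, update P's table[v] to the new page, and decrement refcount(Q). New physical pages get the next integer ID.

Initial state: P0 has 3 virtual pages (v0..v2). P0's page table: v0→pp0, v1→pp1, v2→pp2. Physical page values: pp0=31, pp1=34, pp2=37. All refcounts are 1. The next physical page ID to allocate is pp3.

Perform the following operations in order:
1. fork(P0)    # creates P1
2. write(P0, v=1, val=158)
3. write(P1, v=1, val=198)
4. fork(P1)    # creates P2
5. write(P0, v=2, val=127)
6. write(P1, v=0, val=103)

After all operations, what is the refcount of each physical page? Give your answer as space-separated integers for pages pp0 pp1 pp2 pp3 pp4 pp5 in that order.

Op 1: fork(P0) -> P1. 3 ppages; refcounts: pp0:2 pp1:2 pp2:2
Op 2: write(P0, v1, 158). refcount(pp1)=2>1 -> COPY to pp3. 4 ppages; refcounts: pp0:2 pp1:1 pp2:2 pp3:1
Op 3: write(P1, v1, 198). refcount(pp1)=1 -> write in place. 4 ppages; refcounts: pp0:2 pp1:1 pp2:2 pp3:1
Op 4: fork(P1) -> P2. 4 ppages; refcounts: pp0:3 pp1:2 pp2:3 pp3:1
Op 5: write(P0, v2, 127). refcount(pp2)=3>1 -> COPY to pp4. 5 ppages; refcounts: pp0:3 pp1:2 pp2:2 pp3:1 pp4:1
Op 6: write(P1, v0, 103). refcount(pp0)=3>1 -> COPY to pp5. 6 ppages; refcounts: pp0:2 pp1:2 pp2:2 pp3:1 pp4:1 pp5:1

Answer: 2 2 2 1 1 1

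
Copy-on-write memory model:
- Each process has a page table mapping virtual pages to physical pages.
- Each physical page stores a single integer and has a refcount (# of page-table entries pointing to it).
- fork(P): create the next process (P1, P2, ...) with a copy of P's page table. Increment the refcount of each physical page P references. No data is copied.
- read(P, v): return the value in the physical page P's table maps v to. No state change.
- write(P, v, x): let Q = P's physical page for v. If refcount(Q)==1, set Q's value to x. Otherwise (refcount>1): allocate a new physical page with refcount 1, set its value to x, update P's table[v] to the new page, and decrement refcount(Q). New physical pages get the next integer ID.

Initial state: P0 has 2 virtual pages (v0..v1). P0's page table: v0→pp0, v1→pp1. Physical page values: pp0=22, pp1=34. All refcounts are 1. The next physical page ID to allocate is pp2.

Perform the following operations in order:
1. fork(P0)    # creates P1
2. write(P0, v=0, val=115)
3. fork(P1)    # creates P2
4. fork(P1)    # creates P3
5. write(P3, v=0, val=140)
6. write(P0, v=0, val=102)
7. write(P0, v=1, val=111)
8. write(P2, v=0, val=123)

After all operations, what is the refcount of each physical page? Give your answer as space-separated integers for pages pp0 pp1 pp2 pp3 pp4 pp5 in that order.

Answer: 1 3 1 1 1 1

Derivation:
Op 1: fork(P0) -> P1. 2 ppages; refcounts: pp0:2 pp1:2
Op 2: write(P0, v0, 115). refcount(pp0)=2>1 -> COPY to pp2. 3 ppages; refcounts: pp0:1 pp1:2 pp2:1
Op 3: fork(P1) -> P2. 3 ppages; refcounts: pp0:2 pp1:3 pp2:1
Op 4: fork(P1) -> P3. 3 ppages; refcounts: pp0:3 pp1:4 pp2:1
Op 5: write(P3, v0, 140). refcount(pp0)=3>1 -> COPY to pp3. 4 ppages; refcounts: pp0:2 pp1:4 pp2:1 pp3:1
Op 6: write(P0, v0, 102). refcount(pp2)=1 -> write in place. 4 ppages; refcounts: pp0:2 pp1:4 pp2:1 pp3:1
Op 7: write(P0, v1, 111). refcount(pp1)=4>1 -> COPY to pp4. 5 ppages; refcounts: pp0:2 pp1:3 pp2:1 pp3:1 pp4:1
Op 8: write(P2, v0, 123). refcount(pp0)=2>1 -> COPY to pp5. 6 ppages; refcounts: pp0:1 pp1:3 pp2:1 pp3:1 pp4:1 pp5:1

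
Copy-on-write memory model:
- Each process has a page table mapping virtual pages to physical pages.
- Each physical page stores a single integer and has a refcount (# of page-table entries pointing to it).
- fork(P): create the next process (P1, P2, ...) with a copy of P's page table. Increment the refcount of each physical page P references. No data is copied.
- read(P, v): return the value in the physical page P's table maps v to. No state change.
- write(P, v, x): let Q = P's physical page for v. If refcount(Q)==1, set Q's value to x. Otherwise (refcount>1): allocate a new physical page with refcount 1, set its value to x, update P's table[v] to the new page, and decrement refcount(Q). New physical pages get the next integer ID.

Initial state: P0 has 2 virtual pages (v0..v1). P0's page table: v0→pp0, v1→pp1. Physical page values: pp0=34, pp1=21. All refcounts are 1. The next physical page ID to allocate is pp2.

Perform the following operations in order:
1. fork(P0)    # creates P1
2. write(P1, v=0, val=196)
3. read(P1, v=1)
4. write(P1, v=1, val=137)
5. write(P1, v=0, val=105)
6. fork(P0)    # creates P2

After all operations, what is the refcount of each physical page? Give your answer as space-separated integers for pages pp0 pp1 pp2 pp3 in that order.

Answer: 2 2 1 1

Derivation:
Op 1: fork(P0) -> P1. 2 ppages; refcounts: pp0:2 pp1:2
Op 2: write(P1, v0, 196). refcount(pp0)=2>1 -> COPY to pp2. 3 ppages; refcounts: pp0:1 pp1:2 pp2:1
Op 3: read(P1, v1) -> 21. No state change.
Op 4: write(P1, v1, 137). refcount(pp1)=2>1 -> COPY to pp3. 4 ppages; refcounts: pp0:1 pp1:1 pp2:1 pp3:1
Op 5: write(P1, v0, 105). refcount(pp2)=1 -> write in place. 4 ppages; refcounts: pp0:1 pp1:1 pp2:1 pp3:1
Op 6: fork(P0) -> P2. 4 ppages; refcounts: pp0:2 pp1:2 pp2:1 pp3:1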